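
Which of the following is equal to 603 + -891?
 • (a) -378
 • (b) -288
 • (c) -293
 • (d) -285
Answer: b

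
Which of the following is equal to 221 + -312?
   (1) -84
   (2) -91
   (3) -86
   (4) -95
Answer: 2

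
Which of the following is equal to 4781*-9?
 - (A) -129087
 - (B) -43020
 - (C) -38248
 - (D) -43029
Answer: D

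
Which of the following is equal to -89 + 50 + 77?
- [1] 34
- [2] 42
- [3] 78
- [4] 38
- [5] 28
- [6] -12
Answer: 4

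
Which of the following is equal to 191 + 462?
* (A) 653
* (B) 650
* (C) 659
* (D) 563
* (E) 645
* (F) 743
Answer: A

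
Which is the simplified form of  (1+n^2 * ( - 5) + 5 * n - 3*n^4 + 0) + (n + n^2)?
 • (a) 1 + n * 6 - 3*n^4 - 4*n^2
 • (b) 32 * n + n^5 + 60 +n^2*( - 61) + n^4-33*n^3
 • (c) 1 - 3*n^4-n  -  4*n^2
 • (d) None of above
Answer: a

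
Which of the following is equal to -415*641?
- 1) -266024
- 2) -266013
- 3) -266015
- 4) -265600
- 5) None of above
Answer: 3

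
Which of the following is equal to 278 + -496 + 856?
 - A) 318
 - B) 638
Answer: B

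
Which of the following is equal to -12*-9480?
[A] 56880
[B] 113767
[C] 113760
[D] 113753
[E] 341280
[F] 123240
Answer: C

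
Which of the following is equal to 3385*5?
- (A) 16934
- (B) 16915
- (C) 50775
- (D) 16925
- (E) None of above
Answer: D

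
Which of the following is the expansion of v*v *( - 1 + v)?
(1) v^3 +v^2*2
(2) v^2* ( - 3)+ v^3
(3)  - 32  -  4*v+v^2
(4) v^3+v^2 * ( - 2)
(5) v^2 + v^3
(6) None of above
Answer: 6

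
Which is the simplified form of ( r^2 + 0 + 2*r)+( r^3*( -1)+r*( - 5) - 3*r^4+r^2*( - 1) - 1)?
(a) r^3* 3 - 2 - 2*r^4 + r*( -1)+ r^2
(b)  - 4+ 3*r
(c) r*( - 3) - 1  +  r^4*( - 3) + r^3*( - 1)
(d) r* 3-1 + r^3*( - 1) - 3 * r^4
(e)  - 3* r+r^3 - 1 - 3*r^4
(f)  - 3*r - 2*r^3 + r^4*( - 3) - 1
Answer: c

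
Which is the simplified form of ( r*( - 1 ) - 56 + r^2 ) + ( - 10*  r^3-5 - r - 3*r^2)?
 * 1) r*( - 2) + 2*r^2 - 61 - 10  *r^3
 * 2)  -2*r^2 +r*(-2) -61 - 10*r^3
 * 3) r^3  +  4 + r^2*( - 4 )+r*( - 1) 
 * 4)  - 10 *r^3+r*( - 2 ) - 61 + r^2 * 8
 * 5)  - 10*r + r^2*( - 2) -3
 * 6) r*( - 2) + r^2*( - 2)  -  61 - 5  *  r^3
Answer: 2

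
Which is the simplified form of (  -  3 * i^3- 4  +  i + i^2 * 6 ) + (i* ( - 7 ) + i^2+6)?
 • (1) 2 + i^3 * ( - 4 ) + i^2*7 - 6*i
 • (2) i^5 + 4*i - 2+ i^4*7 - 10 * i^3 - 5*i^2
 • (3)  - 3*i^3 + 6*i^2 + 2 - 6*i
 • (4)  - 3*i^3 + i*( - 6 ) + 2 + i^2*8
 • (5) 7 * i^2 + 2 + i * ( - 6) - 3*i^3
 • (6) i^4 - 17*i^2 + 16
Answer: 5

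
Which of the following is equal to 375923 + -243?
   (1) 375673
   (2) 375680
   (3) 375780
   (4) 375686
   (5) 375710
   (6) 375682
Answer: 2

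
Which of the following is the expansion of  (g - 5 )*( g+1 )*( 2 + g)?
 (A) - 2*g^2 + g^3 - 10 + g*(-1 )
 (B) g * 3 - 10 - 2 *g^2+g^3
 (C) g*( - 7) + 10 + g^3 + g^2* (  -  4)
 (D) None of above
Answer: D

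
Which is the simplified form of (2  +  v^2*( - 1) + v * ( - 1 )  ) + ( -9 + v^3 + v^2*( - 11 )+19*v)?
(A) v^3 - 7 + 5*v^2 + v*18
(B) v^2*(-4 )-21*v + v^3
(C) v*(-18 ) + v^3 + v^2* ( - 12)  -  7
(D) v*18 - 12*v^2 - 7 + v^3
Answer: D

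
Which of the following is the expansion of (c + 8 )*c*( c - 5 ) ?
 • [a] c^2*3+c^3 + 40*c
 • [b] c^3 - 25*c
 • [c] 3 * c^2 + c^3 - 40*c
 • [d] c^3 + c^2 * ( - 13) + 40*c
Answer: c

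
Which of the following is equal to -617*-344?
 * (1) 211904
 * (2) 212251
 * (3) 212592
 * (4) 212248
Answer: 4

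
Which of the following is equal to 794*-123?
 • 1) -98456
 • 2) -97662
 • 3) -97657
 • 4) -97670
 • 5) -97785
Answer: 2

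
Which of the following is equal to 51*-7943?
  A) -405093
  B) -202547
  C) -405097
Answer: A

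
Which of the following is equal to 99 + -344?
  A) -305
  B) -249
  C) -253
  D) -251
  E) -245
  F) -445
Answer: E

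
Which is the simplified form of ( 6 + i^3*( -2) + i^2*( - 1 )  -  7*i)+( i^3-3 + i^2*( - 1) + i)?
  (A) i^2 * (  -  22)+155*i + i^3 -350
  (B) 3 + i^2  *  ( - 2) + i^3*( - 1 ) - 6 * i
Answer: B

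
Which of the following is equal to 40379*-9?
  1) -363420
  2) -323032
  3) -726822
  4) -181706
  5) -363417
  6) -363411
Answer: 6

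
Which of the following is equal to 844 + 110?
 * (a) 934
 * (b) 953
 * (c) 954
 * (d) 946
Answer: c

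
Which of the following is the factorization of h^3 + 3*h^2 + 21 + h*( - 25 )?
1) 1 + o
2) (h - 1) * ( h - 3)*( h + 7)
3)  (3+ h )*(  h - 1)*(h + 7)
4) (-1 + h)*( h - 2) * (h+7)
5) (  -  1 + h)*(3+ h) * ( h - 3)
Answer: 2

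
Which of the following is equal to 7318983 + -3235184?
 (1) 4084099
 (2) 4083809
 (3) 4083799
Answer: 3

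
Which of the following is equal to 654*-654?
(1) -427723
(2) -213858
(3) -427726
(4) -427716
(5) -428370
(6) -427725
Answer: 4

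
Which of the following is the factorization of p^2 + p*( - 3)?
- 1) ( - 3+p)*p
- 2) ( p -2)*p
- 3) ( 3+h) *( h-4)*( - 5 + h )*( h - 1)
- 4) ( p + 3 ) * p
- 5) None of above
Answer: 1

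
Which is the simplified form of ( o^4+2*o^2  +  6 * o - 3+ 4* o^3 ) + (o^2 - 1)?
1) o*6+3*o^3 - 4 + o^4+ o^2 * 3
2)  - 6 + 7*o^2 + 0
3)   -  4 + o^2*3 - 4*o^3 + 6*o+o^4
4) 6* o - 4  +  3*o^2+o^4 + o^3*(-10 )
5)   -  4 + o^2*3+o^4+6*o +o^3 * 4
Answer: 5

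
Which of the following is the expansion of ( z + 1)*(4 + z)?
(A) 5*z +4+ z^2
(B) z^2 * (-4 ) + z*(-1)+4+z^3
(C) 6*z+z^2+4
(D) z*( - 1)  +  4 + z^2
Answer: A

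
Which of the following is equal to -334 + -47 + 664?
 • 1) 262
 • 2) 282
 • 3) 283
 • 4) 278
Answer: 3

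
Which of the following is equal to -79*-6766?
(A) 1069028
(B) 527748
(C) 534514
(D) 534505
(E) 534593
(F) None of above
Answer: C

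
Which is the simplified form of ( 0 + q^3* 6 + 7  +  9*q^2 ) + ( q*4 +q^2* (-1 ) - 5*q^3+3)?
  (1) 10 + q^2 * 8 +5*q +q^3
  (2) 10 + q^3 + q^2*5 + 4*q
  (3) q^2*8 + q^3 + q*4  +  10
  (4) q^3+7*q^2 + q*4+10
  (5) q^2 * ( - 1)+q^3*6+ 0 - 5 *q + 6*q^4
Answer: 3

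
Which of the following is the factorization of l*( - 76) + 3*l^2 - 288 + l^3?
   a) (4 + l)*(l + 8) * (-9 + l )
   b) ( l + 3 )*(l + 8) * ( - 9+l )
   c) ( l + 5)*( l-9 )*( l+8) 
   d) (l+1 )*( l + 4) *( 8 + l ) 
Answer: a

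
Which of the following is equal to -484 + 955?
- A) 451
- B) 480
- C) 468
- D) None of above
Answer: D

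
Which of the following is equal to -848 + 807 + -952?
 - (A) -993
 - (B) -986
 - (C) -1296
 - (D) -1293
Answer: A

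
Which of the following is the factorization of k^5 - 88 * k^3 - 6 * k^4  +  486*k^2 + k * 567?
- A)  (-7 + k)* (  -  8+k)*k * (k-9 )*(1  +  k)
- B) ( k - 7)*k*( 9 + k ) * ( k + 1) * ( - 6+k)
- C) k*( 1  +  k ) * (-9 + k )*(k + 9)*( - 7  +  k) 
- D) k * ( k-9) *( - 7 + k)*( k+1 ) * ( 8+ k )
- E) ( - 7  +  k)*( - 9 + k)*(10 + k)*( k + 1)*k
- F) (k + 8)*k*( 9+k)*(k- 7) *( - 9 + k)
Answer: C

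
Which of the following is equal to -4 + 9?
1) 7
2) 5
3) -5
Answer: 2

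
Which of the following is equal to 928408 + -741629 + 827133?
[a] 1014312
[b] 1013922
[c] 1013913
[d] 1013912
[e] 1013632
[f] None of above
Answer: d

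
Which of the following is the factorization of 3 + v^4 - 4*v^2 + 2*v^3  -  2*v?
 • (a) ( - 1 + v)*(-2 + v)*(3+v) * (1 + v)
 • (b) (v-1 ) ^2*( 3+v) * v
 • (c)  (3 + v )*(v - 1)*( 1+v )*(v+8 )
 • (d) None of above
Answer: d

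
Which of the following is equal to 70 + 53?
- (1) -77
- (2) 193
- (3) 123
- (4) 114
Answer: 3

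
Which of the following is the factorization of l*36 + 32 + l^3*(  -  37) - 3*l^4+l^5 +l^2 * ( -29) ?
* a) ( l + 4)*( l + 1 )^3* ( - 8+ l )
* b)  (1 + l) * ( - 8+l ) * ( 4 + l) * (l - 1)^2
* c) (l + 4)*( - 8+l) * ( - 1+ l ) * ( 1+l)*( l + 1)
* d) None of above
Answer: c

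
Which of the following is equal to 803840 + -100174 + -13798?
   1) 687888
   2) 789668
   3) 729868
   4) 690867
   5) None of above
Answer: 5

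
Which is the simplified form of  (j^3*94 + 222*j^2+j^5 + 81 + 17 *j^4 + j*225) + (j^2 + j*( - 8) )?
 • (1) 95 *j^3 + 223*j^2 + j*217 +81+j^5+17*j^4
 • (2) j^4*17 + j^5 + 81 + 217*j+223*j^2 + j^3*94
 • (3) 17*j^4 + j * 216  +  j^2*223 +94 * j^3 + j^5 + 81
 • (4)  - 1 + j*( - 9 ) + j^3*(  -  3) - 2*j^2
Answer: 2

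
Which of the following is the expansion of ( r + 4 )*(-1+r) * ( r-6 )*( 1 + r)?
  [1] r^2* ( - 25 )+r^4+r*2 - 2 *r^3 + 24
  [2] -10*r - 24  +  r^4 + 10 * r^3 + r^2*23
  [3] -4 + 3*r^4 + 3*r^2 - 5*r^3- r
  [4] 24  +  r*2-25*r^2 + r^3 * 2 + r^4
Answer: 1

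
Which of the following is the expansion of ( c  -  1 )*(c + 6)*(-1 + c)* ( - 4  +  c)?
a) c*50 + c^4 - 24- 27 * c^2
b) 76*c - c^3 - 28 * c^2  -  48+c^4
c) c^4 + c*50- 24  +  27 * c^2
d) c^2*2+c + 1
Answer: a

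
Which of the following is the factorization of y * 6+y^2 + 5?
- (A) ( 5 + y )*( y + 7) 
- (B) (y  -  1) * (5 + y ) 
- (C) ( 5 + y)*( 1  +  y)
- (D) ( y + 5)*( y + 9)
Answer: C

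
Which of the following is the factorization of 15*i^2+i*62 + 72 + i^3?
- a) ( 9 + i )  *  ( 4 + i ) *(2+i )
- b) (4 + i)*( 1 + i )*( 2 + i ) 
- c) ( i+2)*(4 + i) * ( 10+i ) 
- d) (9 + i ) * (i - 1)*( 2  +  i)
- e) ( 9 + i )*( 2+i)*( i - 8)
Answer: a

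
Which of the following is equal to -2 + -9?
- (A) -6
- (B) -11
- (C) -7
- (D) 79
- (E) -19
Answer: B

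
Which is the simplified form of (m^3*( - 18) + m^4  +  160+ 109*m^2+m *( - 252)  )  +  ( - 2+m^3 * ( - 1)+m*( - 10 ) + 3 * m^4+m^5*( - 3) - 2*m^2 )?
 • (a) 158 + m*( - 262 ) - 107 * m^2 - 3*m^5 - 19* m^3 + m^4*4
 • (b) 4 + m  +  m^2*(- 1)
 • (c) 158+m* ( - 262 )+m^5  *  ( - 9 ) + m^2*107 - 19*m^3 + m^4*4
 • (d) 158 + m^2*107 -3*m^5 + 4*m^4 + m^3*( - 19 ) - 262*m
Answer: d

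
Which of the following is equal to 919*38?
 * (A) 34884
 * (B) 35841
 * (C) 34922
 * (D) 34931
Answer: C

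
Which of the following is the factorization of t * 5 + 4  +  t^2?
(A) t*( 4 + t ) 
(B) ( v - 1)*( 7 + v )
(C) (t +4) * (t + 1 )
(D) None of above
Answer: C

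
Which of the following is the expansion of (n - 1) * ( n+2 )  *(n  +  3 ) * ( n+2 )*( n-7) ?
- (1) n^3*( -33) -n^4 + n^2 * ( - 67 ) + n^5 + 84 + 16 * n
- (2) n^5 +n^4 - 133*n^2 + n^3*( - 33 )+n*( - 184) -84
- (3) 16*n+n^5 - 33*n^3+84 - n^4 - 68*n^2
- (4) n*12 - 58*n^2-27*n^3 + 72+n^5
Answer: 1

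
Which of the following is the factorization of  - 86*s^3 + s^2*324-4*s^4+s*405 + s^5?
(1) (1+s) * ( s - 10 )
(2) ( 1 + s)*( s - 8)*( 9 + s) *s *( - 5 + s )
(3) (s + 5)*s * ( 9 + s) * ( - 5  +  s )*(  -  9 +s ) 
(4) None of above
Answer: 4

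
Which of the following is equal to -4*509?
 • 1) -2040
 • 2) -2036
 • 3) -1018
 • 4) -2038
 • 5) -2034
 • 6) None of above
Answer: 2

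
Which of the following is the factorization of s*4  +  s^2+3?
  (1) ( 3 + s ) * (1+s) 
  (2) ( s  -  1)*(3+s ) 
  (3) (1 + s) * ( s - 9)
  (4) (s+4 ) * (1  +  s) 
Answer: 1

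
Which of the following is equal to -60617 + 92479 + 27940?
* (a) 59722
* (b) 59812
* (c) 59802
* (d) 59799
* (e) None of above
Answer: c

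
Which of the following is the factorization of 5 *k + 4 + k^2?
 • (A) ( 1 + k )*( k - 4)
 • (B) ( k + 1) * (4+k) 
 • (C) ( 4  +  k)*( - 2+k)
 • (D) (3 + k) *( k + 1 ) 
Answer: B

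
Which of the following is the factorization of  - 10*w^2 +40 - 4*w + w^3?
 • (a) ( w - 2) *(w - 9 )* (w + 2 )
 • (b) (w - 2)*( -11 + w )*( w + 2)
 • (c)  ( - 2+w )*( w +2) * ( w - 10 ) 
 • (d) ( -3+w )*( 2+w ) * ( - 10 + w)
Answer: c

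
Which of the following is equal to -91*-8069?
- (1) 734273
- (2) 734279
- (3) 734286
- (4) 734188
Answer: 2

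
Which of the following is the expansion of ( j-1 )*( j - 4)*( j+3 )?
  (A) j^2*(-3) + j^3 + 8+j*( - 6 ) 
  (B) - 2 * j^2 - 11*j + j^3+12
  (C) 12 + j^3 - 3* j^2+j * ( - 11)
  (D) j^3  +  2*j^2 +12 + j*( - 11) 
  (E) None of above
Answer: B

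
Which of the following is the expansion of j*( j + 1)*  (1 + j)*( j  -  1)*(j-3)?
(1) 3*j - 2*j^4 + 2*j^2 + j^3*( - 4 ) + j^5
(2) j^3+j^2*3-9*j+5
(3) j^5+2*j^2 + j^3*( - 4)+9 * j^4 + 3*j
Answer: 1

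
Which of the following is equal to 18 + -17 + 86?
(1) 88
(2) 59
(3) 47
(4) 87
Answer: 4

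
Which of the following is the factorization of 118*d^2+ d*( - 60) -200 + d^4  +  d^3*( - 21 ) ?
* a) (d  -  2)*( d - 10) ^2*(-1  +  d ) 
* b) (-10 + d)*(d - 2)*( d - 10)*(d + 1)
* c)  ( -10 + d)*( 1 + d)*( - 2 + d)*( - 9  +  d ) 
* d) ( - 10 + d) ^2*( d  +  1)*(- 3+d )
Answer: b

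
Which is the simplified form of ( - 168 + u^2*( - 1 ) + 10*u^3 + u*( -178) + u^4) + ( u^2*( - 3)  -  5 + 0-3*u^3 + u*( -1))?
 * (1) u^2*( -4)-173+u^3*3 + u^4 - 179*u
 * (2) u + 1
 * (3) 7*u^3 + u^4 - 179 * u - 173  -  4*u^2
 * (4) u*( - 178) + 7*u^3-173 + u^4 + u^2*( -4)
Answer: 3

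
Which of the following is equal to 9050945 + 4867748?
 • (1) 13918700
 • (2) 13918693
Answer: 2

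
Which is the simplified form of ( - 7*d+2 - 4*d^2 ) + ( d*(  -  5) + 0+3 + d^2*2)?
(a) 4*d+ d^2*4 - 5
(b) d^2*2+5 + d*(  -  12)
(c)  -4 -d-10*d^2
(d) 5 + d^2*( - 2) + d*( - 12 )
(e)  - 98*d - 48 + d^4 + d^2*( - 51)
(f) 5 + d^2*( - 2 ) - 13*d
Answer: d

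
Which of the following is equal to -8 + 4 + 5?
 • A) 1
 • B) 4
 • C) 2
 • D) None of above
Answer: A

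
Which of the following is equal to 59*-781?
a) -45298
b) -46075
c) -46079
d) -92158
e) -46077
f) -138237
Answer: c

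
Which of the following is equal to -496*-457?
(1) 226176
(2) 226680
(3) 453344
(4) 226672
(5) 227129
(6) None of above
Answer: 4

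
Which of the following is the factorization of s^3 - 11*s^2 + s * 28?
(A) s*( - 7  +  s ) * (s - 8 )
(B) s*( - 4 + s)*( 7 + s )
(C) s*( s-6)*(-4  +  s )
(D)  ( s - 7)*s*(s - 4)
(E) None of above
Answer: D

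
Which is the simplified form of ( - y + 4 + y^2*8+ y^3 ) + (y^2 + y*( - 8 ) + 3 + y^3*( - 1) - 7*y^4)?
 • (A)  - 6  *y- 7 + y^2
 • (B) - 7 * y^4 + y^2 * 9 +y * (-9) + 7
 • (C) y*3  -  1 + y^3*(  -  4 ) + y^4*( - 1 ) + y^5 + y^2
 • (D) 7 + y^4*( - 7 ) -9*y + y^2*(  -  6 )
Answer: B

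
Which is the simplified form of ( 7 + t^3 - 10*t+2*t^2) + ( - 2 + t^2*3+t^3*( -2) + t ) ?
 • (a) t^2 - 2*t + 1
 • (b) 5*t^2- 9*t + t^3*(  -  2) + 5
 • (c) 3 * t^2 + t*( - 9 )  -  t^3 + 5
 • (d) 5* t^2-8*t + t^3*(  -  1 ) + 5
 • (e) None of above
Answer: e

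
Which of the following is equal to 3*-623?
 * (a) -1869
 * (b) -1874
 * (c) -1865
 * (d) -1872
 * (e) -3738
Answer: a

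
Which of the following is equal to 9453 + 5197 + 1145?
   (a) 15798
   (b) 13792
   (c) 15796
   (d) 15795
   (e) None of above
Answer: d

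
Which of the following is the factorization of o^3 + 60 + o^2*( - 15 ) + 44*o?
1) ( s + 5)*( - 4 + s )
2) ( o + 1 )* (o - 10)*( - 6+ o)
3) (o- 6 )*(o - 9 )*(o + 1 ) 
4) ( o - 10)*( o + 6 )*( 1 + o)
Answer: 2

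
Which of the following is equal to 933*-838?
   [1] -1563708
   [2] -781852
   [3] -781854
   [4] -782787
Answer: 3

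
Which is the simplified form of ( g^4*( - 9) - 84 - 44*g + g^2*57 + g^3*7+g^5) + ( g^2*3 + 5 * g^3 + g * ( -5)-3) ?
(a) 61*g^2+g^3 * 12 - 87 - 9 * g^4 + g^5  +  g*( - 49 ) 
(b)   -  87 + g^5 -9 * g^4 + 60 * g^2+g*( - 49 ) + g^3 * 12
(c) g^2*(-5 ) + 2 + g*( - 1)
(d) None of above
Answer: b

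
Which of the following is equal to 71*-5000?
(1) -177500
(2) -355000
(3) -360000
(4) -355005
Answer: 2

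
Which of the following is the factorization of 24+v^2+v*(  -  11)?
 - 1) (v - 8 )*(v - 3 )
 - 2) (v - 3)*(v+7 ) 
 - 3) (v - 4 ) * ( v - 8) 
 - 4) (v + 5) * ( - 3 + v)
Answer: 1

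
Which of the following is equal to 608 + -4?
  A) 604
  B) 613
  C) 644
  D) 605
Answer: A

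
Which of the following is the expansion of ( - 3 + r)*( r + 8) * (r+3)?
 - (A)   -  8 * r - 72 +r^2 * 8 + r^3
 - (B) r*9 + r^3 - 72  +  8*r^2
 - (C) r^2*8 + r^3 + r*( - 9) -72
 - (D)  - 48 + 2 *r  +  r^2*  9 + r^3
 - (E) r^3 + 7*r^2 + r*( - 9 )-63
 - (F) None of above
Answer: C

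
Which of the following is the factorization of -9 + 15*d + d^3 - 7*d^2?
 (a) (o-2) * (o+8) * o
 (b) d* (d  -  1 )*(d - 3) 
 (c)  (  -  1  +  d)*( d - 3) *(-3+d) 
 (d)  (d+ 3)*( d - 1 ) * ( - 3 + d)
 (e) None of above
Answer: c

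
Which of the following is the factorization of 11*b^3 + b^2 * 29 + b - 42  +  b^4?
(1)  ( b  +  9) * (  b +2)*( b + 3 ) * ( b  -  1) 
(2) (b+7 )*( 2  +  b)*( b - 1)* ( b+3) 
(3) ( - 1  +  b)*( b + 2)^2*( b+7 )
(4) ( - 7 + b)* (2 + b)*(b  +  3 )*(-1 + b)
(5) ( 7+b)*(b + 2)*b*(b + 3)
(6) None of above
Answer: 2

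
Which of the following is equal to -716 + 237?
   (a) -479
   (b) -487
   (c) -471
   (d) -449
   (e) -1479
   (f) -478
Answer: a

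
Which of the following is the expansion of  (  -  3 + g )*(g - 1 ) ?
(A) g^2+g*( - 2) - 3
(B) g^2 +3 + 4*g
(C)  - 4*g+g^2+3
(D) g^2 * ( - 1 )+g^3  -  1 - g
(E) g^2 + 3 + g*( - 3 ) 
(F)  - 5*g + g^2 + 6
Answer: C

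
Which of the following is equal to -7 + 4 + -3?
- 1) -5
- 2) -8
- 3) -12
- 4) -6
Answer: 4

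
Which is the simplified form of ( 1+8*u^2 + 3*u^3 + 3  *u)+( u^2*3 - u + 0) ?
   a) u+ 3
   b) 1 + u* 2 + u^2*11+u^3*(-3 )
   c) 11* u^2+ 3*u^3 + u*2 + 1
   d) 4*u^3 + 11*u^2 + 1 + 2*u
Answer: c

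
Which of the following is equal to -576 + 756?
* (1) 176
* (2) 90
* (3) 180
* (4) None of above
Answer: 3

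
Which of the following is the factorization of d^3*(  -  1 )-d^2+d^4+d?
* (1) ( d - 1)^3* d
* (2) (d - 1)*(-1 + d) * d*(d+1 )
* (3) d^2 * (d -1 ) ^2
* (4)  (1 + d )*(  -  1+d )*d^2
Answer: 2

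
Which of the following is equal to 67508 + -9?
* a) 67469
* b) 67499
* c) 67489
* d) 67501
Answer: b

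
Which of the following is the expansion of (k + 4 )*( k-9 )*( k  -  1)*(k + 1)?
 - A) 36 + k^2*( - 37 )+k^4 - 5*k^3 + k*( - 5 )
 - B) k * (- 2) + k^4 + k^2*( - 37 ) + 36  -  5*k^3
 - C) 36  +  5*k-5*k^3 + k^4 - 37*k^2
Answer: C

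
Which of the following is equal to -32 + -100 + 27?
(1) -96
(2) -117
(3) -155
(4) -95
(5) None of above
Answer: 5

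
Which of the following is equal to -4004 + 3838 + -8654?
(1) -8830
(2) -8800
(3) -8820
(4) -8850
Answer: 3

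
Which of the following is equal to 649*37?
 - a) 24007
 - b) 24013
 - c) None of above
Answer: b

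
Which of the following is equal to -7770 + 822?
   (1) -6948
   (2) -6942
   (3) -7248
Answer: 1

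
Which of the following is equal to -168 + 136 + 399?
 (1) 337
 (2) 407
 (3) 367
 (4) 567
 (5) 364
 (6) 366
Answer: 3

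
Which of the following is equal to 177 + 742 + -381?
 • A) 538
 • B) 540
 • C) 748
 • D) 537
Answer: A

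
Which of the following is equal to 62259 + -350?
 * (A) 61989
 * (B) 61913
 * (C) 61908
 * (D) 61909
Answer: D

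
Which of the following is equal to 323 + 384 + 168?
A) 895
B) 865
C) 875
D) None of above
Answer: C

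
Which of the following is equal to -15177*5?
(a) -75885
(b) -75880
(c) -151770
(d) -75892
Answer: a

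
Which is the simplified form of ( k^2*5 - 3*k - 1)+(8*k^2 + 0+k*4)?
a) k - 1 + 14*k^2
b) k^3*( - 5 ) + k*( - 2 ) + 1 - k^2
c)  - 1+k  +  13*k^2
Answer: c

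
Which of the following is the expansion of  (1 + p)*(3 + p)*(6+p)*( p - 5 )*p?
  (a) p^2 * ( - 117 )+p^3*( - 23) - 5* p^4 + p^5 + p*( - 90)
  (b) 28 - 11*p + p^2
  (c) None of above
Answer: c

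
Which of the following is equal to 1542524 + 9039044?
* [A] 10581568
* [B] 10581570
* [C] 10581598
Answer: A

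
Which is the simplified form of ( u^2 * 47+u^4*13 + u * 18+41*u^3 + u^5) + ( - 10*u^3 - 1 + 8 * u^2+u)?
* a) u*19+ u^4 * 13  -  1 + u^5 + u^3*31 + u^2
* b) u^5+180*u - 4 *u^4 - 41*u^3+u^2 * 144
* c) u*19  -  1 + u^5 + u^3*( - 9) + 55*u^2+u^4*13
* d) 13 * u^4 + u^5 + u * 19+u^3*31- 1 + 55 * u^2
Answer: d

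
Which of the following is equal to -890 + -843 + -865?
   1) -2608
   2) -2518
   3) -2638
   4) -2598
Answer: 4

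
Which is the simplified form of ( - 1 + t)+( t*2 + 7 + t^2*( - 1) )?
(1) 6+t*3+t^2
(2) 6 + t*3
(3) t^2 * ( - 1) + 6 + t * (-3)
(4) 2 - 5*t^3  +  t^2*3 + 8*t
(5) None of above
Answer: 5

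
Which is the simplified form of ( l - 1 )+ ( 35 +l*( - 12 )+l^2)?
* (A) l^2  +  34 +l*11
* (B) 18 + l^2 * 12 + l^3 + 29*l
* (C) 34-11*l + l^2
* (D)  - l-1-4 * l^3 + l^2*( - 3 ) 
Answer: C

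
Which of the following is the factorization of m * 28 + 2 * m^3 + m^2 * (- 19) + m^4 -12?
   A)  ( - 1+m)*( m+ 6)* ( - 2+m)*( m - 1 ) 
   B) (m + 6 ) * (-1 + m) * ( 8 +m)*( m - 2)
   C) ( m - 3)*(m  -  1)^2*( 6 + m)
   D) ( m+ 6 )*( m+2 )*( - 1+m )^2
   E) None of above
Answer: A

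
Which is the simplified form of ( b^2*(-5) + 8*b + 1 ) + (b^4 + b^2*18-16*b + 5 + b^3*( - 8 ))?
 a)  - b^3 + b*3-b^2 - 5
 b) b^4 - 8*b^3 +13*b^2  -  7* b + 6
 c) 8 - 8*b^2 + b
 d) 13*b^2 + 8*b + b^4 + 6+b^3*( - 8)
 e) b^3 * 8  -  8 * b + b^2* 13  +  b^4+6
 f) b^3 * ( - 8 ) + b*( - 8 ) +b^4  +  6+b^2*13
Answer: f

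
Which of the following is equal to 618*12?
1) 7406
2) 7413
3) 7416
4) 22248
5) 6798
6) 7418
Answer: 3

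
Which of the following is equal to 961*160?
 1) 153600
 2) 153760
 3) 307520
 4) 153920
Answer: 2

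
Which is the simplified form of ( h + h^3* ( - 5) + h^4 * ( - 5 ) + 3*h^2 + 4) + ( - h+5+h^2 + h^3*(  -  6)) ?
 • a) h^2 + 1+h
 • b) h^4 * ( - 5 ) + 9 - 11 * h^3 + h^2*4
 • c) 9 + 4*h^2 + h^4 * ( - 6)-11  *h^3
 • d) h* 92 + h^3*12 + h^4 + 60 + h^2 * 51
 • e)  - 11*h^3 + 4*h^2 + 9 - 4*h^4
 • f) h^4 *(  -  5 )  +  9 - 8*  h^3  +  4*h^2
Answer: b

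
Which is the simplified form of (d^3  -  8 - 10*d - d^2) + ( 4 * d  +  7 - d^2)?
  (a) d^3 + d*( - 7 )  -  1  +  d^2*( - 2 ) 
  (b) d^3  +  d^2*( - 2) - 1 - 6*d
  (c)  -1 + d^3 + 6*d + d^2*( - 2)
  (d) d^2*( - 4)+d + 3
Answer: b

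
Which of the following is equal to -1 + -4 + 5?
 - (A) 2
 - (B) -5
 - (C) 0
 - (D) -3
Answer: C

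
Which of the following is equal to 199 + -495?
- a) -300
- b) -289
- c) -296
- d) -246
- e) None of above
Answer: c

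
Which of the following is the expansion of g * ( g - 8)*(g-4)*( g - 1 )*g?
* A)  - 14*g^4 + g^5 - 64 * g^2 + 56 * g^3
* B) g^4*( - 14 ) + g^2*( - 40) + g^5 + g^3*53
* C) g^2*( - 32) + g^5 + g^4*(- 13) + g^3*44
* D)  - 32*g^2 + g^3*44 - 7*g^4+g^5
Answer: C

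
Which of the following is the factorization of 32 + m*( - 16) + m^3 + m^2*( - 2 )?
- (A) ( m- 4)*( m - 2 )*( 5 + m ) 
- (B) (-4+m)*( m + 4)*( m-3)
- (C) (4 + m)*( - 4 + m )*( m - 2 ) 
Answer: C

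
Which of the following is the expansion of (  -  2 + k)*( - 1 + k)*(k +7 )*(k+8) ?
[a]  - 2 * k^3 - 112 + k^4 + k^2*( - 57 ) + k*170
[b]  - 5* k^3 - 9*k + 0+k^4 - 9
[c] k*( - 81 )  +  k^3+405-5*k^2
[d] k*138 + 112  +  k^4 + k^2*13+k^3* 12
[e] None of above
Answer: e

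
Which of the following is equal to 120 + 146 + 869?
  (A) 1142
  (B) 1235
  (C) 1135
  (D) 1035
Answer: C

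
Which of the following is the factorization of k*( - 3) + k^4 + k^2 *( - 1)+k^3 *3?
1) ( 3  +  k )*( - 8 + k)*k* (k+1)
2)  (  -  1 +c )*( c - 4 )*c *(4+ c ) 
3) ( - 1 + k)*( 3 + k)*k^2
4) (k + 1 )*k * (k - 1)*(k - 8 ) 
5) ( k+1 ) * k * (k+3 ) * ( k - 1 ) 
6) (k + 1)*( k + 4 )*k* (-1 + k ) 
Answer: 5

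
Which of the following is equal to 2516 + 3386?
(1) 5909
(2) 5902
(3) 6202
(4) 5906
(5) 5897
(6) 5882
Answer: 2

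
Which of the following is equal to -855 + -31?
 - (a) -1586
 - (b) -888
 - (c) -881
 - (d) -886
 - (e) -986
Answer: d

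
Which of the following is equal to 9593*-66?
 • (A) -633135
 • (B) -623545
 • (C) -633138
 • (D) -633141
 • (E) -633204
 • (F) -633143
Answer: C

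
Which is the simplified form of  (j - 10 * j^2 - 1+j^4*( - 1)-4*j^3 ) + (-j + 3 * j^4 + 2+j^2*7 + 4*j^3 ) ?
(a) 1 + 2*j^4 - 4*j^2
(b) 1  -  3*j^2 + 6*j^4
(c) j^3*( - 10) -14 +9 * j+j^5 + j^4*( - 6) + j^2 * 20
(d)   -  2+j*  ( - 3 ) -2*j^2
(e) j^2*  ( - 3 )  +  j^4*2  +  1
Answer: e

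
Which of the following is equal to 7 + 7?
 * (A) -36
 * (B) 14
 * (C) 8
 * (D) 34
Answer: B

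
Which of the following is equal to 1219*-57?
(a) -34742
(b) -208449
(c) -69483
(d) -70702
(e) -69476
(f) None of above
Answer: c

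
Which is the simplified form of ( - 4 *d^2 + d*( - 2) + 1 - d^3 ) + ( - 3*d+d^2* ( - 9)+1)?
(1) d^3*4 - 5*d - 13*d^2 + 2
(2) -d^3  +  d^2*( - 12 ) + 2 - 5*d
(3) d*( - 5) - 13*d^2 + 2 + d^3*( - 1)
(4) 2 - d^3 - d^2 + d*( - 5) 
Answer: 3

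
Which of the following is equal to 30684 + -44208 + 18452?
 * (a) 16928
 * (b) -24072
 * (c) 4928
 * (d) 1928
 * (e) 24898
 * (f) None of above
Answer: c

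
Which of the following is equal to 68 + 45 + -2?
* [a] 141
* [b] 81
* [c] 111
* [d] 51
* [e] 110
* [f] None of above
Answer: c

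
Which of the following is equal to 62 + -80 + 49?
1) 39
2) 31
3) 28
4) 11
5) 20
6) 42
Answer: 2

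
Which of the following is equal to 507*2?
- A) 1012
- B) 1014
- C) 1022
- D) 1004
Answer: B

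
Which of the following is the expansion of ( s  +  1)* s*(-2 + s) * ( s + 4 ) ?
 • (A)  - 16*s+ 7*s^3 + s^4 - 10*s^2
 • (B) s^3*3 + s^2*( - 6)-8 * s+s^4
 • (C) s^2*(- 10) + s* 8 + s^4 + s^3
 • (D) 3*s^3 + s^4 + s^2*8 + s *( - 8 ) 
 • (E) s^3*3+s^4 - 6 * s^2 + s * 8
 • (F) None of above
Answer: B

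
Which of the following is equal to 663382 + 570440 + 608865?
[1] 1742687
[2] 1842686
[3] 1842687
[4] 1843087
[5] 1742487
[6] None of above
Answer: 3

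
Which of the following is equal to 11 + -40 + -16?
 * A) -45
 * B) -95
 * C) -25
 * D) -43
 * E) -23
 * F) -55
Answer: A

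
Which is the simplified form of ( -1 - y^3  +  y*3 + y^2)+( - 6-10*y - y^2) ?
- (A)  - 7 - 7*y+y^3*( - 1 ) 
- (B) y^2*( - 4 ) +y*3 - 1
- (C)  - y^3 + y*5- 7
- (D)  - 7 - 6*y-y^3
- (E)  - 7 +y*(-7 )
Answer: A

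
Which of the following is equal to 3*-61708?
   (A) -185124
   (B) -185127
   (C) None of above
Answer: A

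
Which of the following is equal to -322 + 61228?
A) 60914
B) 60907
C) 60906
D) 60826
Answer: C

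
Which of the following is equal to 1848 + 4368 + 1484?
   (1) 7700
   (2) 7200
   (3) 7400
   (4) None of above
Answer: 1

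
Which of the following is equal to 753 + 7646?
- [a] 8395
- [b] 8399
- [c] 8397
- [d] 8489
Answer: b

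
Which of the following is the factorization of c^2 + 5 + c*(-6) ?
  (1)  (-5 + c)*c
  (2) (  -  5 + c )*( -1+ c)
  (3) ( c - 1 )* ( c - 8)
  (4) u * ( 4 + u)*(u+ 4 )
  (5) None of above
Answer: 2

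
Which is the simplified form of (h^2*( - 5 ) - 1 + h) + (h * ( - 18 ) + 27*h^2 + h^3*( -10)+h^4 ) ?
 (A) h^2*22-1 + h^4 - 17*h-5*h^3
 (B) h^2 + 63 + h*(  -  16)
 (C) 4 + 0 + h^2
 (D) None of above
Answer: D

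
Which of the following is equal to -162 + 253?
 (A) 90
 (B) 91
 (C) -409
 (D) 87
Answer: B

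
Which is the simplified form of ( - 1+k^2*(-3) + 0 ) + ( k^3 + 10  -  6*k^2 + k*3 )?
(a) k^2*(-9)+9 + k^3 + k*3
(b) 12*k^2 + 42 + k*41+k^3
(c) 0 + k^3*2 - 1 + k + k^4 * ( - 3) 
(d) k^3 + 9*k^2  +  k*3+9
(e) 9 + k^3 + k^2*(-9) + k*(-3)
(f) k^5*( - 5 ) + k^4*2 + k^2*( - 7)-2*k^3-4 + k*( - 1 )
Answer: a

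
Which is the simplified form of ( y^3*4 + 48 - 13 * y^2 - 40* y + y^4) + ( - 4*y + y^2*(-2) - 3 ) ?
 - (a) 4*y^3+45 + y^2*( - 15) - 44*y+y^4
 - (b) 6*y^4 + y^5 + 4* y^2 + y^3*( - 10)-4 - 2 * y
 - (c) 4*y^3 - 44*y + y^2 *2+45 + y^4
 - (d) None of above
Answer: a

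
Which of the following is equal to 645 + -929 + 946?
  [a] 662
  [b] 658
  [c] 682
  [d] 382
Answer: a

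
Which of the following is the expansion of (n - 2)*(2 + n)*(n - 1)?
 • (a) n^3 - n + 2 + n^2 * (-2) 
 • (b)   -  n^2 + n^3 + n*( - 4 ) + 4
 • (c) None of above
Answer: b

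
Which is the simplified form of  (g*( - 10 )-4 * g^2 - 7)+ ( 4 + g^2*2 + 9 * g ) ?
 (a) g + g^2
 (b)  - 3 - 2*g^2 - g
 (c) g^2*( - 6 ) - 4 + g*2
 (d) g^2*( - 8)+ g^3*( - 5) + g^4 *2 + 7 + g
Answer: b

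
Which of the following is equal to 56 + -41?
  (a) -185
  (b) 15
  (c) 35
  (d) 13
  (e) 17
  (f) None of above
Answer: b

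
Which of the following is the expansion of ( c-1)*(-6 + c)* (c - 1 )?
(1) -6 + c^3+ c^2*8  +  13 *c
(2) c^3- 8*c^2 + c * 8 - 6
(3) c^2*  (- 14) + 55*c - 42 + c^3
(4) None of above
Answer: 4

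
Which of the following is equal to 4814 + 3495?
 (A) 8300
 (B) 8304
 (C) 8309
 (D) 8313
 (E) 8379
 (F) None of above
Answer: C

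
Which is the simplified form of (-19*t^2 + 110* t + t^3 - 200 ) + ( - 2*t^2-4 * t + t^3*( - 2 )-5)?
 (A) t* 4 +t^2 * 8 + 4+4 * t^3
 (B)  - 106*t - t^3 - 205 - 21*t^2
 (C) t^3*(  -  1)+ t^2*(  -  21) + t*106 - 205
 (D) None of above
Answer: C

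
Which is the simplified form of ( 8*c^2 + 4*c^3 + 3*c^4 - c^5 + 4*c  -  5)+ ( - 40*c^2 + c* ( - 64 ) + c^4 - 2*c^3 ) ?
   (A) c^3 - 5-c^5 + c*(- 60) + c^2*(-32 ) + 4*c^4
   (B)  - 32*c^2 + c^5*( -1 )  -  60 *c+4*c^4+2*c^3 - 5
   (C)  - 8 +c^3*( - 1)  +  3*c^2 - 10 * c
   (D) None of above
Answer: B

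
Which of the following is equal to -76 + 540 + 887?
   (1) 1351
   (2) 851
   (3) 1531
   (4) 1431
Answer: 1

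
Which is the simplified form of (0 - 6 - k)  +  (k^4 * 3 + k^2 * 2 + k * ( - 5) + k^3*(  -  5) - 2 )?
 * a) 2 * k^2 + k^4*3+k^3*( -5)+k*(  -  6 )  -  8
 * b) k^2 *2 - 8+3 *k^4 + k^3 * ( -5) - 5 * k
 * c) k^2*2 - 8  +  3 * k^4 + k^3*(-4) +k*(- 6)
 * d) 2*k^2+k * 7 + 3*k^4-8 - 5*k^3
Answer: a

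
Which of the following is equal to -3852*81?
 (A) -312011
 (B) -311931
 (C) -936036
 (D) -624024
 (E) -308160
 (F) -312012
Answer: F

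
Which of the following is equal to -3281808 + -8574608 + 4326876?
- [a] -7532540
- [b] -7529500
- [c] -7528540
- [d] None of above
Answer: d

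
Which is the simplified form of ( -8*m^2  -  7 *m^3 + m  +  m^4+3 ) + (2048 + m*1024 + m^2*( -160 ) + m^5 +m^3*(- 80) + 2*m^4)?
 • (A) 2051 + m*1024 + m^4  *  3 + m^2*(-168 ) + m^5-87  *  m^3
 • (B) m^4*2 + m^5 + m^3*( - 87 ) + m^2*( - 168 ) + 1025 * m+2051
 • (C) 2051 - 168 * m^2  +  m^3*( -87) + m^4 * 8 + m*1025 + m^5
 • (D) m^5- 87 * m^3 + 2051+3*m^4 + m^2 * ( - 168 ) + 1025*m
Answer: D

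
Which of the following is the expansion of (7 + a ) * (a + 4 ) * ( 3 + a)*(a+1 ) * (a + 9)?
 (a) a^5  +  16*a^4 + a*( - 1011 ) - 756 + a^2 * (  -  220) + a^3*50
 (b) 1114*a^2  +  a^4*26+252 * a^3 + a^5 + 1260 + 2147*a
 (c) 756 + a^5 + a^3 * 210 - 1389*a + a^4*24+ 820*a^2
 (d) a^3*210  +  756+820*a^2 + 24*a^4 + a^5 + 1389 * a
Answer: d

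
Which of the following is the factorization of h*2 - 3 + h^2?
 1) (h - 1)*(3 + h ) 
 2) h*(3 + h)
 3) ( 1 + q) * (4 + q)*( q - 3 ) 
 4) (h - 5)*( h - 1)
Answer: 1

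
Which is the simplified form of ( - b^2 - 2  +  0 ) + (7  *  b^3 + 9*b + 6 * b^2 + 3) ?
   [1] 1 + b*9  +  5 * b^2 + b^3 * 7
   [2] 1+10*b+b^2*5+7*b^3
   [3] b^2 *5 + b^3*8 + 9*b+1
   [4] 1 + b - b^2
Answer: 1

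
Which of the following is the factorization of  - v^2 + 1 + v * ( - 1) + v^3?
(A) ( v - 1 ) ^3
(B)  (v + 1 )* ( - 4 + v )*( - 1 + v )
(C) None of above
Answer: C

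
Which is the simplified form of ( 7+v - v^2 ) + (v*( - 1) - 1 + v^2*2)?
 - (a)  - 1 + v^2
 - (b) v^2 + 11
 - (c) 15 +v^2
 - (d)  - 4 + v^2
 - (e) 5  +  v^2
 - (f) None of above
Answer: f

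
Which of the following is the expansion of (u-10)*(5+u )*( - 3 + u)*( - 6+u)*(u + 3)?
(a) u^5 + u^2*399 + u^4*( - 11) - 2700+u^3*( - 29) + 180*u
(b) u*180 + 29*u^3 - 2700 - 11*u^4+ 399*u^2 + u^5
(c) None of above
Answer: a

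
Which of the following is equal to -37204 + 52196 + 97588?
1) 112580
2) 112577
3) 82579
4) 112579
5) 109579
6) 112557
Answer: 1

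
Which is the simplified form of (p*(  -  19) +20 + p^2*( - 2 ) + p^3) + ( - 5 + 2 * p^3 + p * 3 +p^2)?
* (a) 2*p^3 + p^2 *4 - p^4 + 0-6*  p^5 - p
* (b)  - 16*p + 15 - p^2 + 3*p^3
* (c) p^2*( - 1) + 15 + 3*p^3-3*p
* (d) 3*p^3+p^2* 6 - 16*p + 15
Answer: b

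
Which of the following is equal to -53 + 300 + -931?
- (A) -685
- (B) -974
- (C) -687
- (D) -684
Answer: D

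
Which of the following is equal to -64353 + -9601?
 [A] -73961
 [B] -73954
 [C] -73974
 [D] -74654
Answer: B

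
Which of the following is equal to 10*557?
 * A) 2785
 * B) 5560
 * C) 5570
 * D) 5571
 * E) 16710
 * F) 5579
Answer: C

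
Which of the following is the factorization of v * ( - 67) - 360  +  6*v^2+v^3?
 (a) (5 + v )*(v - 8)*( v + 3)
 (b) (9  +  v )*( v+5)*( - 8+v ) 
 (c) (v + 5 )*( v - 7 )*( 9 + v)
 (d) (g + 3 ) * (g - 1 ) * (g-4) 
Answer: b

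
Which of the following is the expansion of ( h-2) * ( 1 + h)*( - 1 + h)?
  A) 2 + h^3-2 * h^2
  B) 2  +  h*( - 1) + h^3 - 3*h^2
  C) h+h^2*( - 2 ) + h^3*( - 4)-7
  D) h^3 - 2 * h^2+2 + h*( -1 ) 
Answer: D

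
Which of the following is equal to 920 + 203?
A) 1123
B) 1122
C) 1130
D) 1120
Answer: A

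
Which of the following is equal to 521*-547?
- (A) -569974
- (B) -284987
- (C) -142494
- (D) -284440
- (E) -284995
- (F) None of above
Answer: B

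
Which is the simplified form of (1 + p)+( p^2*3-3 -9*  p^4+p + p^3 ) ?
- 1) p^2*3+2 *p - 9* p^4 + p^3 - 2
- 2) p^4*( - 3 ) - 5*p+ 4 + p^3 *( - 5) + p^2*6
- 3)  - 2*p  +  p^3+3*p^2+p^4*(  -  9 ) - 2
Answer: 1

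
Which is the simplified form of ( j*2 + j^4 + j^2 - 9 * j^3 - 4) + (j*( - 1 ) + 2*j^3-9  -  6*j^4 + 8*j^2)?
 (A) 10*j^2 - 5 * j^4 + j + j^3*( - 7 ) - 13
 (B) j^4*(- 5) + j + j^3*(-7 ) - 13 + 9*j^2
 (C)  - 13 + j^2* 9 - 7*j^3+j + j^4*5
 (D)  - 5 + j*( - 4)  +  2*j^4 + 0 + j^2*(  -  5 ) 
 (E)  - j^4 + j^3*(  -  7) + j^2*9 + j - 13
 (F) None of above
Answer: B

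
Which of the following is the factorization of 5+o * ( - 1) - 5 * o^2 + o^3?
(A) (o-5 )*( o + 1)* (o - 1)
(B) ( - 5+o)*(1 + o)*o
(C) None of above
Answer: A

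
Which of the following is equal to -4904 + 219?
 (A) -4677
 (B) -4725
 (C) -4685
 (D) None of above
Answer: C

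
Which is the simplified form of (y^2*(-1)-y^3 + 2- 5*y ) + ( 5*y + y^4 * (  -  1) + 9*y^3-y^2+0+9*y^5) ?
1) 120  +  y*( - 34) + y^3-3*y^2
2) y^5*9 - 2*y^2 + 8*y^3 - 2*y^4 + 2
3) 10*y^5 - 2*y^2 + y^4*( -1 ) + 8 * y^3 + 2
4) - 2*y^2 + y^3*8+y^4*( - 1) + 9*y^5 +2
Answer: 4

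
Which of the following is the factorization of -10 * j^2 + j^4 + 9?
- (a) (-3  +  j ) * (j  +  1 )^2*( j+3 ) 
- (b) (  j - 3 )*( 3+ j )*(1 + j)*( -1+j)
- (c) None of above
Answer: b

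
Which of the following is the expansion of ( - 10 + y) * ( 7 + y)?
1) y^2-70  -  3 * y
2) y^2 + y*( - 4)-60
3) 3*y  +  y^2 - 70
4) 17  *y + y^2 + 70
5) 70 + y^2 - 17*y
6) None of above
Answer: 1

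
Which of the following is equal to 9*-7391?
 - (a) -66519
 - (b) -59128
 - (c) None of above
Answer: a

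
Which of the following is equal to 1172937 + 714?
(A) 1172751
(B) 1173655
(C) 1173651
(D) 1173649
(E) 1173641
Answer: C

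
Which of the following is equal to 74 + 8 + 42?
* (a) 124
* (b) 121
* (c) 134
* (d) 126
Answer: a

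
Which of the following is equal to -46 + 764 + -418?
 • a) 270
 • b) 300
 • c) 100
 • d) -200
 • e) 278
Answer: b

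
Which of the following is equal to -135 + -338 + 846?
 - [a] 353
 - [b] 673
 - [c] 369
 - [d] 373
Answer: d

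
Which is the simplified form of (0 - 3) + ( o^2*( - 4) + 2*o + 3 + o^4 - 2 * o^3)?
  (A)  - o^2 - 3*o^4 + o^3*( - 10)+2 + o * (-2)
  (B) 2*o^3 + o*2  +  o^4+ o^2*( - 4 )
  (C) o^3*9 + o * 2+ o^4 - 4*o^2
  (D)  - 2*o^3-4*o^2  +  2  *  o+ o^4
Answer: D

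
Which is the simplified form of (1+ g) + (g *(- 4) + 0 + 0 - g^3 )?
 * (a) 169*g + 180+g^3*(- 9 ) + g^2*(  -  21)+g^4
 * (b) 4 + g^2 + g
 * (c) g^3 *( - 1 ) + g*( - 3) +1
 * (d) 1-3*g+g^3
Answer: c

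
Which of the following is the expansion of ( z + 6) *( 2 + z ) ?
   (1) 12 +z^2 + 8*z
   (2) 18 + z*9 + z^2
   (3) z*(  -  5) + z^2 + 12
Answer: 1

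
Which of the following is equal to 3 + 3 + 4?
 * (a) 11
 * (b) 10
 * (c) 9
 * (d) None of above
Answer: b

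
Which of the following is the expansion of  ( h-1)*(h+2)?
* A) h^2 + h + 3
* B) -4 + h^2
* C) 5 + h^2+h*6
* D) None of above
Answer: D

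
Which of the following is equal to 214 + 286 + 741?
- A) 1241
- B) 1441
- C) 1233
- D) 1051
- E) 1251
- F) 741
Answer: A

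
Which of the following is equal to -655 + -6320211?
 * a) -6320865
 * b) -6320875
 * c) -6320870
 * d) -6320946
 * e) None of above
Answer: e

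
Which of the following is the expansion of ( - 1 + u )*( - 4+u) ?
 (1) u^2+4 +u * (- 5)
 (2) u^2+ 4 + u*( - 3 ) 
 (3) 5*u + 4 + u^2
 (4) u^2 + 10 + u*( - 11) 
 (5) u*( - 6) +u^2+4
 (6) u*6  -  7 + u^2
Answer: 1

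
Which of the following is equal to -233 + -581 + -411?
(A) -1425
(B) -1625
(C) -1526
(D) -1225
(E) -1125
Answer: D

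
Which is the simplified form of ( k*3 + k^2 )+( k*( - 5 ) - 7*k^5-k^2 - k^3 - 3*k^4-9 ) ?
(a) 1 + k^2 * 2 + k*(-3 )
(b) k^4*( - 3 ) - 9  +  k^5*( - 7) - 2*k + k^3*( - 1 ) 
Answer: b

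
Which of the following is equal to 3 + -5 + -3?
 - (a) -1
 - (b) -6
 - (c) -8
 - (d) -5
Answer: d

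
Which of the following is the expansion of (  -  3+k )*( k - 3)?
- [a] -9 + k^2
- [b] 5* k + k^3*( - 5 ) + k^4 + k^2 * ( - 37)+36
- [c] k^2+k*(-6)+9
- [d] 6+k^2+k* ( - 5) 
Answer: c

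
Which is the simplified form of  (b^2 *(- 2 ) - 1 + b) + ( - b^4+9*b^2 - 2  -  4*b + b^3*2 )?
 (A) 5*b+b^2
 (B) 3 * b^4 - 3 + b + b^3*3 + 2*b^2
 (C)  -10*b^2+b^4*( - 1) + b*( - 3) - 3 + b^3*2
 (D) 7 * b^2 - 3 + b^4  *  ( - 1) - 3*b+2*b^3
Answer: D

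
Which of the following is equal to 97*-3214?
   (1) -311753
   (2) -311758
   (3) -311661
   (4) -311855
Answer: 2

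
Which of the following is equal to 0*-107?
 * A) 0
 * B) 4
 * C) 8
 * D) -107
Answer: A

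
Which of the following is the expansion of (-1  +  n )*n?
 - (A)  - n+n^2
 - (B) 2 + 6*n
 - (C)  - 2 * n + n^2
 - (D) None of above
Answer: A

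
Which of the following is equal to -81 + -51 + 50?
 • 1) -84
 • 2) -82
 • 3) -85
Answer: 2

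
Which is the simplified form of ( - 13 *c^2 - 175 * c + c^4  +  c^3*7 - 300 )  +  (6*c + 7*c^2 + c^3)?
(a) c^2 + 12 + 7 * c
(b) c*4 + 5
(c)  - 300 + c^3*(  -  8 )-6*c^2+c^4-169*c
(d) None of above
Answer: d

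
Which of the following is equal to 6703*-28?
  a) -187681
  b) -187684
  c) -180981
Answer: b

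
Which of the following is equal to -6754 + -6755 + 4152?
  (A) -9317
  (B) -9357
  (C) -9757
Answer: B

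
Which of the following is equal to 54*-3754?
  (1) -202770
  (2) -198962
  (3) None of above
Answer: 3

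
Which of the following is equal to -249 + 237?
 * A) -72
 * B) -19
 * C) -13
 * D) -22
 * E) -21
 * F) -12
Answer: F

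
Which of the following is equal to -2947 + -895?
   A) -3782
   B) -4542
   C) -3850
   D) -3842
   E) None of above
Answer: D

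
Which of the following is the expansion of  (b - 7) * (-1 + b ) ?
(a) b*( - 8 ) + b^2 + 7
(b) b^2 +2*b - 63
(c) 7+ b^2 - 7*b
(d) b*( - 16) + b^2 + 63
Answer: a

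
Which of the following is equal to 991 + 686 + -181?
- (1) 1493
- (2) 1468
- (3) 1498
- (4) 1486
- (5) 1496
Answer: 5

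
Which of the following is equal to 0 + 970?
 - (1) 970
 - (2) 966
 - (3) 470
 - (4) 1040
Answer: 1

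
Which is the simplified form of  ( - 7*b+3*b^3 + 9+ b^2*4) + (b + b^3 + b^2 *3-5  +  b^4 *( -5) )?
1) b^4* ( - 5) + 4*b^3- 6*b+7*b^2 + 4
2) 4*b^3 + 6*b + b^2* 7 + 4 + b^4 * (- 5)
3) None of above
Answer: 1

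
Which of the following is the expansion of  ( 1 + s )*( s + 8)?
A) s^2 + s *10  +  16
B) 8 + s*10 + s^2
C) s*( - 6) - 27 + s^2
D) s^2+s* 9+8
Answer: D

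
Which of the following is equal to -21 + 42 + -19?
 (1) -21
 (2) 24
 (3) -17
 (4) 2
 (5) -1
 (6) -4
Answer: 4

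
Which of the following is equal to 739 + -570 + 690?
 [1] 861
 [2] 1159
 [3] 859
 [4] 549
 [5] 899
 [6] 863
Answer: 3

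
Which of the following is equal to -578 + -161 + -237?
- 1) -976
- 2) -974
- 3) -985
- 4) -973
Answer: 1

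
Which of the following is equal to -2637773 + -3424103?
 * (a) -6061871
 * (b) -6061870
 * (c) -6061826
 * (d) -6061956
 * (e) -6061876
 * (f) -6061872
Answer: e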